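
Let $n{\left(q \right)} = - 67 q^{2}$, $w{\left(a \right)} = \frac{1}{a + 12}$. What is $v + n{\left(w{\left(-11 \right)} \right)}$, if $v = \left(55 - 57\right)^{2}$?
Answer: $-63$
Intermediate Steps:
$w{\left(a \right)} = \frac{1}{12 + a}$
$v = 4$ ($v = \left(-2\right)^{2} = 4$)
$v + n{\left(w{\left(-11 \right)} \right)} = 4 - 67 \left(\frac{1}{12 - 11}\right)^{2} = 4 - 67 \left(1^{-1}\right)^{2} = 4 - 67 \cdot 1^{2} = 4 - 67 = -63$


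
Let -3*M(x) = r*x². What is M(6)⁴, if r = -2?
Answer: 331776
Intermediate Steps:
M(x) = 2*x²/3 (M(x) = -(-2)*x²/3 = 2*x²/3)
M(6)⁴ = ((⅔)*6²)⁴ = ((⅔)*36)⁴ = 24⁴ = 331776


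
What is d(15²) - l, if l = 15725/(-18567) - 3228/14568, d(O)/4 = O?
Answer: 20310388873/22540338 ≈ 901.07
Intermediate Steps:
d(O) = 4*O
l = -24084673/22540338 (l = 15725*(-1/18567) - 3228*1/14568 = -15725/18567 - 269/1214 = -24084673/22540338 ≈ -1.0685)
d(15²) - l = 4*15² - 1*(-24084673/22540338) = 4*225 + 24084673/22540338 = 900 + 24084673/22540338 = 20310388873/22540338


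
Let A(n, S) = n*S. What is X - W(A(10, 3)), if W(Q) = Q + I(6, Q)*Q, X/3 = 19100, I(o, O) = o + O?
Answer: 56190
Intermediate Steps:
I(o, O) = O + o
X = 57300 (X = 3*19100 = 57300)
A(n, S) = S*n
W(Q) = Q + Q*(6 + Q) (W(Q) = Q + (Q + 6)*Q = Q + (6 + Q)*Q = Q + Q*(6 + Q))
X - W(A(10, 3)) = 57300 - 3*10*(7 + 3*10) = 57300 - 30*(7 + 30) = 57300 - 30*37 = 57300 - 1*1110 = 57300 - 1110 = 56190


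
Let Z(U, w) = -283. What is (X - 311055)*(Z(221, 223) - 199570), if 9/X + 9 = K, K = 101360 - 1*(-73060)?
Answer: 1204700862377932/19379 ≈ 6.2165e+10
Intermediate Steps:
K = 174420 (K = 101360 + 73060 = 174420)
X = 1/19379 (X = 9/(-9 + 174420) = 9/174411 = 9*(1/174411) = 1/19379 ≈ 5.1602e-5)
(X - 311055)*(Z(221, 223) - 199570) = (1/19379 - 311055)*(-283 - 199570) = -6027934844/19379*(-199853) = 1204700862377932/19379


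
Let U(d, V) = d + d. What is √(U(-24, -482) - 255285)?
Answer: I*√255333 ≈ 505.3*I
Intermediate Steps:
U(d, V) = 2*d
√(U(-24, -482) - 255285) = √(2*(-24) - 255285) = √(-48 - 255285) = √(-255333) = I*√255333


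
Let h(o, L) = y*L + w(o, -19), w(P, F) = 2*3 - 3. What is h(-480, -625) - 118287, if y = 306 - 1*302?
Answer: -120784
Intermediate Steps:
w(P, F) = 3 (w(P, F) = 6 - 3 = 3)
y = 4 (y = 306 - 302 = 4)
h(o, L) = 3 + 4*L (h(o, L) = 4*L + 3 = 3 + 4*L)
h(-480, -625) - 118287 = (3 + 4*(-625)) - 118287 = (3 - 2500) - 118287 = -2497 - 118287 = -120784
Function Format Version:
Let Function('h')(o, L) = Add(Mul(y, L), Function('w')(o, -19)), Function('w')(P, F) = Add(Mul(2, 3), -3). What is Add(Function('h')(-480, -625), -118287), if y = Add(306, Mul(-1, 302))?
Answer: -120784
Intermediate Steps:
Function('w')(P, F) = 3 (Function('w')(P, F) = Add(6, -3) = 3)
y = 4 (y = Add(306, -302) = 4)
Function('h')(o, L) = Add(3, Mul(4, L)) (Function('h')(o, L) = Add(Mul(4, L), 3) = Add(3, Mul(4, L)))
Add(Function('h')(-480, -625), -118287) = Add(Add(3, Mul(4, -625)), -118287) = Add(Add(3, -2500), -118287) = Add(-2497, -118287) = -120784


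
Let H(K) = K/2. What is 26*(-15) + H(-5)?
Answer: -785/2 ≈ -392.50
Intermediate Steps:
H(K) = K/2 (H(K) = K*(1/2) = K/2)
26*(-15) + H(-5) = 26*(-15) + (1/2)*(-5) = -390 - 5/2 = -785/2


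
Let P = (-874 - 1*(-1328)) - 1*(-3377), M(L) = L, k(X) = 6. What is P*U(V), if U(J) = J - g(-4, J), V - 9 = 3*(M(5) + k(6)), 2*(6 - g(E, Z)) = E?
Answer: 130254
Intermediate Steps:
g(E, Z) = 6 - E/2
V = 42 (V = 9 + 3*(5 + 6) = 9 + 3*11 = 9 + 33 = 42)
U(J) = -8 + J (U(J) = J - (6 - ½*(-4)) = J - (6 + 2) = J - 1*8 = J - 8 = -8 + J)
P = 3831 (P = (-874 + 1328) + 3377 = 454 + 3377 = 3831)
P*U(V) = 3831*(-8 + 42) = 3831*34 = 130254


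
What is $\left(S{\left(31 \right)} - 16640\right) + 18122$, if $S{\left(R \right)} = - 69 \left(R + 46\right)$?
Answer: $-3831$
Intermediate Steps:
$S{\left(R \right)} = -3174 - 69 R$ ($S{\left(R \right)} = - 69 \left(46 + R\right) = -3174 - 69 R$)
$\left(S{\left(31 \right)} - 16640\right) + 18122 = \left(\left(-3174 - 2139\right) - 16640\right) + 18122 = \left(-5313 - 16640\right) + 18122 = -21953 + 18122 = -3831$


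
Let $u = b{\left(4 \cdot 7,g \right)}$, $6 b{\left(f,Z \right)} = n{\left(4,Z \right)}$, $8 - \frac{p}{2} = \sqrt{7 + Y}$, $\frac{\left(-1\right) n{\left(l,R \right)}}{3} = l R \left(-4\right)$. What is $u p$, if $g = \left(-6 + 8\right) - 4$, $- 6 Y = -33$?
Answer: $-256 + 80 \sqrt{2} \approx -142.86$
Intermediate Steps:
$Y = \frac{11}{2}$ ($Y = \left(- \frac{1}{6}\right) \left(-33\right) = \frac{11}{2} \approx 5.5$)
$n{\left(l,R \right)} = 12 R l$ ($n{\left(l,R \right)} = - 3 l R \left(-4\right) = - 3 R l \left(-4\right) = - 3 \left(- 4 R l\right) = 12 R l$)
$p = 16 - 5 \sqrt{2}$ ($p = 16 - 2 \sqrt{7 + \frac{11}{2}} = 16 - 2 \sqrt{\frac{25}{2}} = 16 - 2 \frac{5 \sqrt{2}}{2} = 16 - 5 \sqrt{2} \approx 8.9289$)
$g = -2$ ($g = 2 - 4 = -2$)
$b{\left(f,Z \right)} = 8 Z$ ($b{\left(f,Z \right)} = \frac{12 Z 4}{6} = \frac{48 Z}{6} = 8 Z$)
$u = -16$ ($u = 8 \left(-2\right) = -16$)
$u p = - 16 \left(16 - 5 \sqrt{2}\right) = -256 + 80 \sqrt{2}$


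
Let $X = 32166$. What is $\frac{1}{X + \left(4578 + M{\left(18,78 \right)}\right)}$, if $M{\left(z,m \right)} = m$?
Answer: $\frac{1}{36822} \approx 2.7158 \cdot 10^{-5}$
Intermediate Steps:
$\frac{1}{X + \left(4578 + M{\left(18,78 \right)}\right)} = \frac{1}{32166 + \left(4578 + 78\right)} = \frac{1}{32166 + 4656} = \frac{1}{36822}$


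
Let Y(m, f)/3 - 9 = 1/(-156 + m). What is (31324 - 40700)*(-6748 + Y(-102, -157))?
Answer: 2709696816/43 ≈ 6.3016e+7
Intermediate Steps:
Y(m, f) = 27 + 3/(-156 + m)
(31324 - 40700)*(-6748 + Y(-102, -157)) = (31324 - 40700)*(-6748 + 3*(-1403 + 9*(-102))/(-156 - 102)) = -9376*(-6748 + 3*(-1403 - 918)/(-258)) = -9376*(-6748 + 3*(-1/258)*(-2321)) = -9376*(-6748 + 2321/86) = -9376*(-578007/86) = 2709696816/43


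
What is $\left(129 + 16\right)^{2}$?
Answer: $21025$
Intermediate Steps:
$\left(129 + 16\right)^{2} = 145^{2} = 21025$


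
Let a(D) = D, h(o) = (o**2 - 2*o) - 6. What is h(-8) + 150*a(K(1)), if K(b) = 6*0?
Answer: 74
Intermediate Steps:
h(o) = -6 + o**2 - 2*o
K(b) = 0
h(-8) + 150*a(K(1)) = (-6 + (-8)**2 - 2*(-8)) + 150*0 = (-6 + 64 + 16) + 0 = 74 + 0 = 74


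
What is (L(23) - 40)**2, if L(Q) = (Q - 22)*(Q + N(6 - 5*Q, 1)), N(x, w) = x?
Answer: 15876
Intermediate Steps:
L(Q) = (-22 + Q)*(6 - 4*Q) (L(Q) = (Q - 22)*(Q + (6 - 5*Q)) = (-22 + Q)*(6 - 4*Q))
(L(23) - 40)**2 = ((-132 - 4*23**2 + 94*23) - 40)**2 = ((-132 - 4*529 + 2162) - 40)**2 = ((-132 - 2116 + 2162) - 40)**2 = (-86 - 40)**2 = (-126)**2 = 15876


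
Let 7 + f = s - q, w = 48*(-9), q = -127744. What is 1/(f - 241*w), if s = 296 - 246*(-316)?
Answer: 1/309881 ≈ 3.2270e-6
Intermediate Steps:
w = -432
s = 78032 (s = 296 + 77736 = 78032)
f = 205769 (f = -7 + (78032 - 1*(-127744)) = -7 + (78032 + 127744) = -7 + 205776 = 205769)
1/(f - 241*w) = 1/(205769 - 241*(-432)) = 1/(205769 + 104112) = 1/309881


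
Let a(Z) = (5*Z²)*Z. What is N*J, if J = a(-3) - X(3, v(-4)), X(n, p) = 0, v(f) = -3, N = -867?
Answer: 117045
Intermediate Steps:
a(Z) = 5*Z³
J = -135 (J = 5*(-3)³ - 1*0 = 5*(-27) + 0 = -135 + 0 = -135)
N*J = -867*(-135) = 117045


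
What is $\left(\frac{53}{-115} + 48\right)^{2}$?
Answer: $\frac{29888089}{13225} \approx 2260.0$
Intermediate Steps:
$\left(\frac{53}{-115} + 48\right)^{2} = \left(53 \left(- \frac{1}{115}\right) + 48\right)^{2} = \left(- \frac{53}{115} + 48\right)^{2} = \left(\frac{5467}{115}\right)^{2} = \frac{29888089}{13225}$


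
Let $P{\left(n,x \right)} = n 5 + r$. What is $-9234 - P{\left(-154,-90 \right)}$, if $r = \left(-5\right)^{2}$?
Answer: $-8489$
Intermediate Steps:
$r = 25$
$P{\left(n,x \right)} = 25 + 5 n$ ($P{\left(n,x \right)} = n 5 + 25 = 5 n + 25 = 25 + 5 n$)
$-9234 - P{\left(-154,-90 \right)} = -9234 - \left(25 + 5 \left(-154\right)\right) = -9234 - \left(25 - 770\right) = -9234 - -745 = -9234 + 745 = -8489$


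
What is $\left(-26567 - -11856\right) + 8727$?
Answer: $-5984$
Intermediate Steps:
$\left(-26567 - -11856\right) + 8727 = \left(-26567 + 11856\right) + 8727 = -14711 + 8727 = -5984$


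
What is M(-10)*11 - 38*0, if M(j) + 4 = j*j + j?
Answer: 946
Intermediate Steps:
M(j) = -4 + j + j**2 (M(j) = -4 + (j*j + j) = -4 + (j**2 + j) = -4 + (j + j**2) = -4 + j + j**2)
M(-10)*11 - 38*0 = (-4 - 10 + (-10)**2)*11 - 38*0 = (-4 - 10 + 100)*11 + 0 = 86*11 + 0 = 946 + 0 = 946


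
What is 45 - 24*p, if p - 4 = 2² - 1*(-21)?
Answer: -651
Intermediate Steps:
p = 29 (p = 4 + (2² - 1*(-21)) = 4 + (4 + 21) = 4 + 25 = 29)
45 - 24*p = 45 - 24*29 = 45 - 696 = -651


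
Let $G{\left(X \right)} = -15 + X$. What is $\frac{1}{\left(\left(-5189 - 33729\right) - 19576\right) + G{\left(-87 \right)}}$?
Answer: $- \frac{1}{58596} \approx -1.7066 \cdot 10^{-5}$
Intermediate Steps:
$\frac{1}{\left(\left(-5189 - 33729\right) - 19576\right) + G{\left(-87 \right)}} = \frac{1}{\left(\left(-5189 - 33729\right) - 19576\right) - 102} = \frac{1}{\left(-38918 - 19576\right) - 102} = \frac{1}{-58494 - 102} = \frac{1}{-58596} = - \frac{1}{58596}$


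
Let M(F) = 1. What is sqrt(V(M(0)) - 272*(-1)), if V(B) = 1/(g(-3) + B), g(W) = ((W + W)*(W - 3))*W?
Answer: sqrt(3114021)/107 ≈ 16.492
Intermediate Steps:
g(W) = 2*W**2*(-3 + W) (g(W) = ((2*W)*(-3 + W))*W = (2*W*(-3 + W))*W = 2*W**2*(-3 + W))
V(B) = 1/(-108 + B) (V(B) = 1/(2*(-3)**2*(-3 - 3) + B) = 1/(2*9*(-6) + B) = 1/(-108 + B))
sqrt(V(M(0)) - 272*(-1)) = sqrt(1/(-108 + 1) - 272*(-1)) = sqrt(1/(-107) + 272) = sqrt(-1/107 + 272) = sqrt(29103/107) = sqrt(3114021)/107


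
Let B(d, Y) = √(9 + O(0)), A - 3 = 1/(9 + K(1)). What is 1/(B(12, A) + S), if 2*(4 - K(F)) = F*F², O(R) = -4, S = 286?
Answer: 286/81791 - √5/81791 ≈ 0.0034694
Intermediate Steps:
K(F) = 4 - F³/2 (K(F) = 4 - F*F²/2 = 4 - F³/2)
A = 77/25 (A = 3 + 1/(9 + (4 - ½*1³)) = 3 + 1/(9 + (4 - ½*1)) = 3 + 1/(9 + (4 - ½)) = 3 + 1/(9 + 7/2) = 3 + 1/(25/2) = 3 + 2/25 = 77/25 ≈ 3.0800)
B(d, Y) = √5 (B(d, Y) = √(9 - 4) = √5)
1/(B(12, A) + S) = 1/(√5 + 286) = 1/(286 + √5)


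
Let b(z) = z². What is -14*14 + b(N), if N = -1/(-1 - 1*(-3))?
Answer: -783/4 ≈ -195.75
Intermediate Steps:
N = -½ (N = -1/(-1 + 3) = -1/2 = -1*½ = -½ ≈ -0.50000)
-14*14 + b(N) = -14*14 + (-½)² = -196 + ¼ = -783/4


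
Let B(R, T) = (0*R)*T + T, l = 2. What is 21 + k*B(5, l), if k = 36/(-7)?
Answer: 75/7 ≈ 10.714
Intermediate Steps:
B(R, T) = T (B(R, T) = 0*T + T = 0 + T = T)
k = -36/7 (k = 36*(-⅐) = -36/7 ≈ -5.1429)
21 + k*B(5, l) = 21 - 36/7*2 = 21 - 72/7 = 75/7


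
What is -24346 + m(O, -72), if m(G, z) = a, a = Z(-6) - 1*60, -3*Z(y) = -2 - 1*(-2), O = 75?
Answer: -24406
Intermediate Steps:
Z(y) = 0 (Z(y) = -(-2 - 1*(-2))/3 = -(-2 + 2)/3 = -⅓*0 = 0)
a = -60 (a = 0 - 1*60 = 0 - 60 = -60)
m(G, z) = -60
-24346 + m(O, -72) = -24346 - 60 = -24406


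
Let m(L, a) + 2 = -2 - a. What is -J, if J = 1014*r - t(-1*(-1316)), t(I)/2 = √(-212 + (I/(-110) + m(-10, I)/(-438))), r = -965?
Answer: 978510 + 2*I*√3561762710/4015 ≈ 9.7851e+5 + 29.729*I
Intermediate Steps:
m(L, a) = -4 - a (m(L, a) = -2 + (-2 - a) = -4 - a)
t(I) = 2*√(-46426/219 - 82*I/12045) (t(I) = 2*√(-212 + (I/(-110) + (-4 - I)/(-438))) = 2*√(-212 + (I*(-1/110) + (-4 - I)*(-1/438))) = 2*√(-212 + (-I/110 + (2/219 + I/438))) = 2*√(-212 + (2/219 - 82*I/12045)) = 2*√(-46426/219 - 82*I/12045))
J = -978510 - 2*I*√3561762710/4015 (J = 1014*(-965) - 2*√(-30756064350 - (-987690)*(-1316))/12045 = -978510 - 2*√(-30756064350 - 987690*1316)/12045 = -978510 - 2*√(-30756064350 - 1299800040)/12045 = -978510 - 2*√(-32055864390)/12045 = -978510 - 2*3*I*√3561762710/12045 = -978510 - 2*I*√3561762710/4015 ≈ -9.7851e+5 - 29.729*I)
-J = -(-978510 - 2*I*√3561762710/4015) = 978510 + 2*I*√3561762710/4015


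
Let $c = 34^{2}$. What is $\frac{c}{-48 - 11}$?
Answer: $- \frac{1156}{59} \approx -19.593$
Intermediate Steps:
$c = 1156$
$\frac{c}{-48 - 11} = \frac{1}{-48 - 11} \cdot 1156 = \frac{1}{-59} \cdot 1156 = \left(- \frac{1}{59}\right) 1156 = - \frac{1156}{59}$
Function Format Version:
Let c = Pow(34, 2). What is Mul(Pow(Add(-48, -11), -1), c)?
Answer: Rational(-1156, 59) ≈ -19.593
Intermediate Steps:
c = 1156
Mul(Pow(Add(-48, -11), -1), c) = Mul(Pow(Add(-48, -11), -1), 1156) = Mul(Pow(-59, -1), 1156) = Mul(Rational(-1, 59), 1156) = Rational(-1156, 59)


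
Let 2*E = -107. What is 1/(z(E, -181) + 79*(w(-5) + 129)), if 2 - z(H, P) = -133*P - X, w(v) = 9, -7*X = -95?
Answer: -7/92088 ≈ -7.6014e-5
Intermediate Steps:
X = 95/7 (X = -⅐*(-95) = 95/7 ≈ 13.571)
E = -107/2 (E = (½)*(-107) = -107/2 ≈ -53.500)
z(H, P) = 109/7 + 133*P (z(H, P) = 2 - (-133*P - 1*95/7) = 2 - (-133*P - 95/7) = 2 - (-95/7 - 133*P) = 2 + (95/7 + 133*P) = 109/7 + 133*P)
1/(z(E, -181) + 79*(w(-5) + 129)) = 1/((109/7 + 133*(-181)) + 79*(9 + 129)) = 1/((109/7 - 24073) + 79*138) = 1/(-168402/7 + 10902) = 1/(-92088/7) = -7/92088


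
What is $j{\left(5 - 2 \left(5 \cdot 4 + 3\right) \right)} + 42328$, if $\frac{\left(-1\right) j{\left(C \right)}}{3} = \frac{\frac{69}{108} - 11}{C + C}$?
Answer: $\frac{41650379}{984} \approx 42328.0$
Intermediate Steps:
$j{\left(C \right)} = \frac{373}{24 C}$ ($j{\left(C \right)} = - 3 \frac{\frac{69}{108} - 11}{C + C} = - 3 \frac{69 \cdot \frac{1}{108} - 11}{2 C} = - 3 \left(\frac{23}{36} - 11\right) \frac{1}{2 C} = - 3 \left(- \frac{373 \frac{1}{2 C}}{36}\right) = - 3 \left(- \frac{373}{72 C}\right) = \frac{373}{24 C}$)
$j{\left(5 - 2 \left(5 \cdot 4 + 3\right) \right)} + 42328 = \frac{373}{24 \left(5 - 2 \left(5 \cdot 4 + 3\right)\right)} + 42328 = \frac{373}{24 \left(5 - 2 \left(20 + 3\right)\right)} + 42328 = \frac{373}{24 \left(5 - 46\right)} + 42328 = \frac{373}{24 \left(-41\right)} + 42328 = \frac{373}{24} \left(- \frac{1}{41}\right) + 42328 = - \frac{373}{984} + 42328 = \frac{41650379}{984}$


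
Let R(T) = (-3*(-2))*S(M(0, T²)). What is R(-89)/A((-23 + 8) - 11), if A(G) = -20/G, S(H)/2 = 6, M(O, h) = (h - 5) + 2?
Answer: 468/5 ≈ 93.600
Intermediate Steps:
M(O, h) = -3 + h (M(O, h) = (-5 + h) + 2 = -3 + h)
S(H) = 12 (S(H) = 2*6 = 12)
R(T) = 72 (R(T) = -3*(-2)*12 = 6*12 = 72)
R(-89)/A((-23 + 8) - 11) = 72/((-20/((-23 + 8) - 11))) = 72/((-20/(-15 - 11))) = 72/((-20/(-26))) = 72/((-20*(-1/26))) = 72/(10/13) = 72*(13/10) = 468/5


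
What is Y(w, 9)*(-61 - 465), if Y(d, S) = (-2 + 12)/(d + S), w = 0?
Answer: -5260/9 ≈ -584.44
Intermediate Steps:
Y(d, S) = 10/(S + d)
Y(w, 9)*(-61 - 465) = (10/(9 + 0))*(-61 - 465) = (10/9)*(-526) = -5260/9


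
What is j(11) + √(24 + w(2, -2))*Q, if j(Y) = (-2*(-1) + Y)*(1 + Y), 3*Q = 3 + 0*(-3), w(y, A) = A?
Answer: 156 + √22 ≈ 160.69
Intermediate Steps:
Q = 1 (Q = (3 + 0*(-3))/3 = (3 + 0)/3 = (⅓)*3 = 1)
j(Y) = (1 + Y)*(2 + Y) (j(Y) = (2 + Y)*(1 + Y) = (1 + Y)*(2 + Y))
j(11) + √(24 + w(2, -2))*Q = (2 + 11² + 3*11) + √(24 - 2)*1 = (2 + 121 + 33) + √22*1 = 156 + √22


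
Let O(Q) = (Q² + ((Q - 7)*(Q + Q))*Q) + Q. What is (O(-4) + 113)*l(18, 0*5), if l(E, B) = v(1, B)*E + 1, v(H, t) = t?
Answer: -227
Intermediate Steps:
O(Q) = Q + Q² + 2*Q²*(-7 + Q) (O(Q) = (Q² + ((-7 + Q)*(2*Q))*Q) + Q = (Q² + (2*Q*(-7 + Q))*Q) + Q = (Q² + 2*Q²*(-7 + Q)) + Q = Q + Q² + 2*Q²*(-7 + Q))
l(E, B) = 1 + B*E (l(E, B) = B*E + 1 = 1 + B*E)
(O(-4) + 113)*l(18, 0*5) = (-4*(1 - 13*(-4) + 2*(-4)²) + 113)*(1 + (0*5)*18) = (-4*(1 + 52 + 2*16) + 113)*(1 + 0*18) = (-4*(1 + 52 + 32) + 113)*(1 + 0) = (-4*85 + 113)*1 = (-340 + 113)*1 = -227*1 = -227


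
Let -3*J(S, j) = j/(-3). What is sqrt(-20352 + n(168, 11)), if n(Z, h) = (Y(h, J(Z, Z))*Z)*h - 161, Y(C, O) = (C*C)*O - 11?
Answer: 5*sqrt(165327) ≈ 2033.0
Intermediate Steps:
J(S, j) = j/9 (J(S, j) = -j/(3*(-3)) = -j*(-1)/(3*3) = -(-1)*j/9 = j/9)
Y(C, O) = -11 + O*C**2 (Y(C, O) = C**2*O - 11 = O*C**2 - 11 = -11 + O*C**2)
n(Z, h) = -161 + Z*h*(-11 + Z*h**2/9) (n(Z, h) = ((-11 + (Z/9)*h**2)*Z)*h - 161 = ((-11 + Z*h**2/9)*Z)*h - 161 = (Z*(-11 + Z*h**2/9))*h - 161 = Z*h*(-11 + Z*h**2/9) - 161 = -161 + Z*h*(-11 + Z*h**2/9))
sqrt(-20352 + n(168, 11)) = sqrt(-20352 + (-161 + (1/9)*168*11*(-99 + 168*11**2))) = sqrt(-20352 + (-161 + (1/9)*168*11*(-99 + 168*121))) = sqrt(-20352 + (-161 + (1/9)*168*11*(-99 + 20328))) = sqrt(-20352 + (-161 + (1/9)*168*11*20229)) = sqrt(-20352 + (-161 + 4153688)) = sqrt(-20352 + 4153527) = sqrt(4133175) = 5*sqrt(165327)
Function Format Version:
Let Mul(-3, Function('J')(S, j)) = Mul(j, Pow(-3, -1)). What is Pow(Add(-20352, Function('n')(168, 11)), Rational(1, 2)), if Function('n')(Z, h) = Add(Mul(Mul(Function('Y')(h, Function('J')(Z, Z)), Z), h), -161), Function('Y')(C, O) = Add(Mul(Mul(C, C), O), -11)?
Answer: Mul(5, Pow(165327, Rational(1, 2))) ≈ 2033.0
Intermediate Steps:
Function('J')(S, j) = Mul(Rational(1, 9), j) (Function('J')(S, j) = Mul(Rational(-1, 3), Mul(j, Pow(-3, -1))) = Mul(Rational(-1, 3), Mul(j, Rational(-1, 3))) = Mul(Rational(-1, 3), Mul(Rational(-1, 3), j)) = Mul(Rational(1, 9), j))
Function('Y')(C, O) = Add(-11, Mul(O, Pow(C, 2))) (Function('Y')(C, O) = Add(Mul(Pow(C, 2), O), -11) = Add(Mul(O, Pow(C, 2)), -11) = Add(-11, Mul(O, Pow(C, 2))))
Function('n')(Z, h) = Add(-161, Mul(Z, h, Add(-11, Mul(Rational(1, 9), Z, Pow(h, 2))))) (Function('n')(Z, h) = Add(Mul(Mul(Add(-11, Mul(Mul(Rational(1, 9), Z), Pow(h, 2))), Z), h), -161) = Add(Mul(Mul(Add(-11, Mul(Rational(1, 9), Z, Pow(h, 2))), Z), h), -161) = Add(Mul(Mul(Z, Add(-11, Mul(Rational(1, 9), Z, Pow(h, 2)))), h), -161) = Add(Mul(Z, h, Add(-11, Mul(Rational(1, 9), Z, Pow(h, 2)))), -161) = Add(-161, Mul(Z, h, Add(-11, Mul(Rational(1, 9), Z, Pow(h, 2))))))
Pow(Add(-20352, Function('n')(168, 11)), Rational(1, 2)) = Pow(Add(-20352, Add(-161, Mul(Rational(1, 9), 168, 11, Add(-99, Mul(168, Pow(11, 2)))))), Rational(1, 2)) = Pow(Add(-20352, Add(-161, Mul(Rational(1, 9), 168, 11, Add(-99, Mul(168, 121))))), Rational(1, 2)) = Pow(Add(-20352, Add(-161, Mul(Rational(1, 9), 168, 11, Add(-99, 20328)))), Rational(1, 2)) = Pow(Add(-20352, Add(-161, Mul(Rational(1, 9), 168, 11, 20229))), Rational(1, 2)) = Pow(Add(-20352, Add(-161, 4153688)), Rational(1, 2)) = Pow(Add(-20352, 4153527), Rational(1, 2)) = Pow(4133175, Rational(1, 2)) = Mul(5, Pow(165327, Rational(1, 2)))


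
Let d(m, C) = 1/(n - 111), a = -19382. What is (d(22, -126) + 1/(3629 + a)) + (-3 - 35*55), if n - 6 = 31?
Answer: -2247527843/1165722 ≈ -1928.0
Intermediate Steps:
n = 37 (n = 6 + 31 = 37)
d(m, C) = -1/74 (d(m, C) = 1/(37 - 111) = 1/(-74) = -1/74)
(d(22, -126) + 1/(3629 + a)) + (-3 - 35*55) = (-1/74 + 1/(3629 - 19382)) + (-3 - 35*55) = (-1/74 + 1/(-15753)) + (-3 - 1925) = (-1/74 - 1/15753) - 1928 = -15827/1165722 - 1928 = -2247527843/1165722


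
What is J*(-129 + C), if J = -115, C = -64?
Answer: 22195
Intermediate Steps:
J*(-129 + C) = -115*(-129 - 64) = -115*(-193) = 22195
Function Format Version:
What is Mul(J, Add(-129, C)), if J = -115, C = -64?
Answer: 22195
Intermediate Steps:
Mul(J, Add(-129, C)) = Mul(-115, Add(-129, -64)) = Mul(-115, -193) = 22195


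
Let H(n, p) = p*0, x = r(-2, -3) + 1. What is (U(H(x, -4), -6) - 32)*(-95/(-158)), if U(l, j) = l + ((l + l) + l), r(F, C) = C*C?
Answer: -1520/79 ≈ -19.241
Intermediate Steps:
r(F, C) = C**2
x = 10 (x = (-3)**2 + 1 = 9 + 1 = 10)
H(n, p) = 0
U(l, j) = 4*l (U(l, j) = l + (2*l + l) = l + 3*l = 4*l)
(U(H(x, -4), -6) - 32)*(-95/(-158)) = (4*0 - 32)*(-95/(-158)) = (0 - 32)*(-95*(-1/158)) = -32*95/158 = -1520/79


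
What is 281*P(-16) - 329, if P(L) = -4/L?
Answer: -1035/4 ≈ -258.75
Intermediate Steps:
281*P(-16) - 329 = 281*(-4/(-16)) - 329 = 281*(-4*(-1/16)) - 329 = 281*(1/4) - 329 = 281/4 - 329 = -1035/4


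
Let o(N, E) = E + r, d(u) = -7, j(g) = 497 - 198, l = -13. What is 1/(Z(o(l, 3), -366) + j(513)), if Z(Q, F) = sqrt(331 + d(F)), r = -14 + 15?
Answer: 1/317 ≈ 0.0031546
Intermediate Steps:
j(g) = 299
r = 1
o(N, E) = 1 + E (o(N, E) = E + 1 = 1 + E)
Z(Q, F) = 18 (Z(Q, F) = sqrt(331 - 7) = sqrt(324) = 18)
1/(Z(o(l, 3), -366) + j(513)) = 1/(18 + 299) = 1/317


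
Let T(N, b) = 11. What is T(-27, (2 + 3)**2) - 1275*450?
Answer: -573739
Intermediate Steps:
T(-27, (2 + 3)**2) - 1275*450 = 11 - 1275*450 = 11 - 573750 = -573739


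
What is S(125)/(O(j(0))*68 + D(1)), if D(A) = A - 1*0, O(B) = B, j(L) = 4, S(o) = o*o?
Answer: 15625/273 ≈ 57.234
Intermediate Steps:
S(o) = o²
D(A) = A (D(A) = A + 0 = A)
S(125)/(O(j(0))*68 + D(1)) = 125²/(4*68 + 1) = 15625/(272 + 1) = 15625/273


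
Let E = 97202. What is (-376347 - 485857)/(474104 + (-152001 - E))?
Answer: -862204/224901 ≈ -3.8337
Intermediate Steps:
(-376347 - 485857)/(474104 + (-152001 - E)) = (-376347 - 485857)/(474104 + (-152001 - 1*97202)) = -862204/(474104 + (-152001 - 97202)) = -862204/(474104 - 249203) = -862204/224901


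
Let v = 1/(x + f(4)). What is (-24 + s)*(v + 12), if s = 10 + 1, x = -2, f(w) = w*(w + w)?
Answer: -4693/30 ≈ -156.43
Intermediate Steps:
f(w) = 2*w² (f(w) = w*(2*w) = 2*w²)
s = 11
v = 1/30 (v = 1/(-2 + 2*4²) = 1/(-2 + 2*16) = 1/(-2 + 32) = 1/30 ≈ 0.033333)
(-24 + s)*(v + 12) = (-24 + 11)*(1/30 + 12) = -13*361/30 = -4693/30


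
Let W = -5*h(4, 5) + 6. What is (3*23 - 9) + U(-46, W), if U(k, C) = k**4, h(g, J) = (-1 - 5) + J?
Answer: 4477516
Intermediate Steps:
h(g, J) = -6 + J
W = 11 (W = -5*(-6 + 5) + 6 = -5*(-1) + 6 = 5 + 6 = 11)
(3*23 - 9) + U(-46, W) = (3*23 - 9) + (-46)**4 = (69 - 9) + 4477456 = 60 + 4477456 = 4477516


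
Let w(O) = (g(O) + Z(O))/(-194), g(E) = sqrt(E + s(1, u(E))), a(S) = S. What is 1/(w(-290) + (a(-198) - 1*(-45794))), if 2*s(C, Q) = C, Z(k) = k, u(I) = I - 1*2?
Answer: 1144071544/52166796330457 + 194*I*sqrt(1158)/156500388991371 ≈ 2.1931e-5 + 4.2183e-11*I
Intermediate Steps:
u(I) = -2 + I (u(I) = I - 2 = -2 + I)
s(C, Q) = C/2
g(E) = sqrt(1/2 + E) (g(E) = sqrt(E + (1/2)*1) = sqrt(E + 1/2) = sqrt(1/2 + E))
w(O) = -O/194 - sqrt(2 + 4*O)/388 (w(O) = (sqrt(2 + 4*O)/2 + O)/(-194) = (O + sqrt(2 + 4*O)/2)*(-1/194) = -O/194 - sqrt(2 + 4*O)/388)
1/(w(-290) + (a(-198) - 1*(-45794))) = 1/((-1/194*(-290) - sqrt(2 + 4*(-290))/388) + (-198 - 1*(-45794))) = 1/((145/97 - sqrt(2 - 1160)/388) + (-198 + 45794)) = 1/((145/97 - I*sqrt(1158)/388) + 45596) = 1/(4422957/97 - I*sqrt(1158)/388)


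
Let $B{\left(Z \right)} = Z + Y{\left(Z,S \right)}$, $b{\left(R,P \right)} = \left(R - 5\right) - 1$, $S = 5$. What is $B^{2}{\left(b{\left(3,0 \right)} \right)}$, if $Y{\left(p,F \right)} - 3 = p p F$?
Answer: $2025$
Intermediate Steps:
$Y{\left(p,F \right)} = 3 + F p^{2}$ ($Y{\left(p,F \right)} = 3 + p p F = 3 + p^{2} F = 3 + F p^{2}$)
$b{\left(R,P \right)} = -6 + R$ ($b{\left(R,P \right)} = \left(-5 + R\right) - 1 = -6 + R$)
$B{\left(Z \right)} = 3 + Z + 5 Z^{2}$ ($B{\left(Z \right)} = Z + \left(3 + 5 Z^{2}\right) = 3 + Z + 5 Z^{2}$)
$B^{2}{\left(b{\left(3,0 \right)} \right)} = \left(3 + \left(-6 + 3\right) + 5 \left(-6 + 3\right)^{2}\right)^{2} = \left(3 - 3 + 5 \left(-3\right)^{2}\right)^{2} = \left(3 - 3 + 5 \cdot 9\right)^{2} = \left(3 - 3 + 45\right)^{2} = 45^{2} = 2025$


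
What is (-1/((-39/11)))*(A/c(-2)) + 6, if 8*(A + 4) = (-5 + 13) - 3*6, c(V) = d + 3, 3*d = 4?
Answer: 3825/676 ≈ 5.6583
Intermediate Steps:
d = 4/3 (d = (⅓)*4 = 4/3 ≈ 1.3333)
c(V) = 13/3 (c(V) = 4/3 + 3 = 13/3)
A = -21/4 (A = -4 + ((-5 + 13) - 3*6)/8 = -4 + (8 - 1*18)/8 = -4 + (8 - 18)/8 = -4 + (⅛)*(-10) = -4 - 5/4 = -21/4 ≈ -5.2500)
(-1/((-39/11)))*(A/c(-2)) + 6 = (-1/((-39/11)))*(-21/(4*13/3)) + 6 = (-1/((-39*1/11)))*(-21/4*3/13) + 6 = -1/(-39/11)*(-63/52) + 6 = -1*(-11/39)*(-63/52) + 6 = (11/39)*(-63/52) + 6 = -231/676 + 6 = 3825/676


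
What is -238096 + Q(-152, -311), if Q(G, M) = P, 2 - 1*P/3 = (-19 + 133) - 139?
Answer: -238015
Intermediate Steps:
P = 81 (P = 6 - 3*((-19 + 133) - 139) = 6 - 3*(114 - 139) = 6 - 3*(-25) = 6 + 75 = 81)
Q(G, M) = 81
-238096 + Q(-152, -311) = -238096 + 81 = -238015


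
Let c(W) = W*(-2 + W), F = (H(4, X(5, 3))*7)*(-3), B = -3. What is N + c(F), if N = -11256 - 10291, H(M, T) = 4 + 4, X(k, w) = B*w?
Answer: 7013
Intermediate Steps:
X(k, w) = -3*w
H(M, T) = 8
F = -168 (F = (8*7)*(-3) = 56*(-3) = -168)
N = -21547
N + c(F) = -21547 - 168*(-2 - 168) = -21547 - 168*(-170) = -21547 + 28560 = 7013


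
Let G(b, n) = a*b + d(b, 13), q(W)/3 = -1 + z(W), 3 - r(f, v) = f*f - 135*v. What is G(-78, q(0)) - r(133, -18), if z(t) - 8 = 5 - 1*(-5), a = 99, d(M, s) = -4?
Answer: 12390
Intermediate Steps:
z(t) = 18 (z(t) = 8 + (5 - 1*(-5)) = 8 + (5 + 5) = 8 + 10 = 18)
r(f, v) = 3 - f**2 + 135*v (r(f, v) = 3 - (f*f - 135*v) = 3 - (f**2 - 135*v) = 3 + (-f**2 + 135*v) = 3 - f**2 + 135*v)
q(W) = 51 (q(W) = 3*(-1 + 18) = 3*17 = 51)
G(b, n) = -4 + 99*b (G(b, n) = 99*b - 4 = -4 + 99*b)
G(-78, q(0)) - r(133, -18) = (-4 + 99*(-78)) - (3 - 1*133**2 + 135*(-18)) = (-4 - 7722) - (3 - 1*17689 - 2430) = -7726 - (3 - 17689 - 2430) = -7726 - 1*(-20116) = -7726 + 20116 = 12390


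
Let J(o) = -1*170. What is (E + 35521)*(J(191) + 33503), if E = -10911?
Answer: 820325130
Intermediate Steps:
J(o) = -170
(E + 35521)*(J(191) + 33503) = (-10911 + 35521)*(-170 + 33503) = 24610*33333 = 820325130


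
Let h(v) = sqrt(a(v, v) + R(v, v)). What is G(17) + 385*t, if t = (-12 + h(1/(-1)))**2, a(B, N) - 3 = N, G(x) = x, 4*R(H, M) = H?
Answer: 224523/4 - 4620*sqrt(7) ≈ 43907.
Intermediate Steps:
R(H, M) = H/4
a(B, N) = 3 + N
h(v) = sqrt(3 + 5*v/4) (h(v) = sqrt((3 + v) + v/4) = sqrt(3 + 5*v/4))
t = (-12 + sqrt(7)/2)**2 (t = (-12 + sqrt(12 + 5/(-1))/2)**2 = (-12 + sqrt(12 + 5*(-1))/2)**2 = (-12 + sqrt(12 - 5)/2)**2 = (-12 + sqrt(7)/2)**2 ≈ 114.00)
G(17) + 385*t = 17 + 385*((24 - sqrt(7))**2/4) = 17 + 385*(24 - sqrt(7))**2/4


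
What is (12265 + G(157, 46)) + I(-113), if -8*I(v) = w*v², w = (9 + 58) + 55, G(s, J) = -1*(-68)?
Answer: -729577/4 ≈ -1.8239e+5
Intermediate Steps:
G(s, J) = 68
w = 122 (w = 67 + 55 = 122)
I(v) = -61*v²/4
(12265 + G(157, 46)) + I(-113) = (12265 + 68) - 61/4*(-113)² = 12333 - 61/4*12769 = 12333 - 778909/4 = -729577/4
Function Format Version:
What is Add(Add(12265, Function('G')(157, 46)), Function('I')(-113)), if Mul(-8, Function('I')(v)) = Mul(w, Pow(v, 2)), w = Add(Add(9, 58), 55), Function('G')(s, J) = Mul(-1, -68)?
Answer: Rational(-729577, 4) ≈ -1.8239e+5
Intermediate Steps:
Function('G')(s, J) = 68
w = 122 (w = Add(67, 55) = 122)
Function('I')(v) = Mul(Rational(-61, 4), Pow(v, 2)) (Function('I')(v) = Mul(Rational(-1, 8), Mul(122, Pow(v, 2))) = Mul(Rational(-61, 4), Pow(v, 2)))
Add(Add(12265, Function('G')(157, 46)), Function('I')(-113)) = Add(Add(12265, 68), Mul(Rational(-61, 4), Pow(-113, 2))) = Add(12333, Mul(Rational(-61, 4), 12769)) = Add(12333, Rational(-778909, 4)) = Rational(-729577, 4)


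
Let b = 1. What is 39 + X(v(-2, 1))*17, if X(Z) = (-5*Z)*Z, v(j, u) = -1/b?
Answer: -46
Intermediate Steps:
v(j, u) = -1 (v(j, u) = -1/1 = -1*1 = -1)
X(Z) = -5*Z²
39 + X(v(-2, 1))*17 = 39 - 5*(-1)²*17 = 39 - 5*1*17 = 39 - 5*17 = 39 - 85 = -46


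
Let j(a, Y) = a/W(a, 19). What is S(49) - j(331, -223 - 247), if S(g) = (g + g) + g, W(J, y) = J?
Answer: 146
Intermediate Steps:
S(g) = 3*g (S(g) = 2*g + g = 3*g)
j(a, Y) = 1 (j(a, Y) = a/a = 1)
S(49) - j(331, -223 - 247) = 3*49 - 1*1 = 147 - 1 = 146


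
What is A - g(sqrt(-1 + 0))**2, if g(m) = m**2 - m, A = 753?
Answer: 753 - 2*I ≈ 753.0 - 2.0*I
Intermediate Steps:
A - g(sqrt(-1 + 0))**2 = 753 - (sqrt(-1 + 0)*(-1 + sqrt(-1 + 0)))**2 = 753 - (sqrt(-1)*(-1 + sqrt(-1)))**2 = 753 - (I*(-1 + I))**2 = 753 - (-1)*(-1 + I)**2 = 753 + (-1 + I)**2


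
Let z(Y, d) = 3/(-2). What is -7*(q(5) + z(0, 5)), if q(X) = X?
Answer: -49/2 ≈ -24.500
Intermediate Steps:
z(Y, d) = -3/2 (z(Y, d) = 3*(-1/2) = -3/2)
-7*(q(5) + z(0, 5)) = -7*(5 - 3/2) = -7*7/2 = -49/2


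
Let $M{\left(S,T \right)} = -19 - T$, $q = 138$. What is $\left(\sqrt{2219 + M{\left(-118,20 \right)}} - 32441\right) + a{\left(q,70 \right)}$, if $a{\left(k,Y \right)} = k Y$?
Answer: $-22781 + 2 \sqrt{545} \approx -22734.0$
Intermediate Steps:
$a{\left(k,Y \right)} = Y k$
$\left(\sqrt{2219 + M{\left(-118,20 \right)}} - 32441\right) + a{\left(q,70 \right)} = \left(\sqrt{2219 - 39} - 32441\right) + 70 \cdot 138 = \left(\sqrt{2219 - 39} - 32441\right) + 9660 = \left(\sqrt{2180} - 32441\right) + 9660 = \left(2 \sqrt{545} - 32441\right) + 9660 = \left(-32441 + 2 \sqrt{545}\right) + 9660 = -22781 + 2 \sqrt{545}$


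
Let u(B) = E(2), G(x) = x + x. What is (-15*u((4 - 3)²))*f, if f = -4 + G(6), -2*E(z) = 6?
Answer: 360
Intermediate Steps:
E(z) = -3 (E(z) = -½*6 = -3)
G(x) = 2*x
u(B) = -3
f = 8 (f = -4 + 2*6 = -4 + 12 = 8)
(-15*u((4 - 3)²))*f = -15*(-3)*8 = 45*8 = 360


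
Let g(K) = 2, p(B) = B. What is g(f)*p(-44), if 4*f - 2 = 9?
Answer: -88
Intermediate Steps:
f = 11/4 (f = ½ + (¼)*9 = ½ + 9/4 = 11/4 ≈ 2.7500)
g(f)*p(-44) = 2*(-44) = -88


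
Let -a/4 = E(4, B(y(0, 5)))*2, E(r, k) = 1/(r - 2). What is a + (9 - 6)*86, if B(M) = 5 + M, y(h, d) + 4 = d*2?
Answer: 254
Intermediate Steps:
y(h, d) = -4 + 2*d (y(h, d) = -4 + d*2 = -4 + 2*d)
E(r, k) = 1/(-2 + r)
a = -4 (a = -4*2/(-2 + 4) = -4*2/2 = -2*2 = -4*1 = -4)
a + (9 - 6)*86 = -4 + (9 - 6)*86 = -4 + 3*86 = -4 + 258 = 254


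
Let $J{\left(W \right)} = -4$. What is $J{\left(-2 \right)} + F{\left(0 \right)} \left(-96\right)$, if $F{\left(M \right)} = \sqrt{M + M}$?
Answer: $-4$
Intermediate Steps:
$F{\left(M \right)} = \sqrt{2} \sqrt{M}$ ($F{\left(M \right)} = \sqrt{2 M} = \sqrt{2} \sqrt{M}$)
$J{\left(-2 \right)} + F{\left(0 \right)} \left(-96\right) = -4 + \sqrt{2} \sqrt{0} \left(-96\right) = -4 + \sqrt{2} \cdot 0 \left(-96\right) = -4 + 0 \left(-96\right) = -4 + 0 = -4$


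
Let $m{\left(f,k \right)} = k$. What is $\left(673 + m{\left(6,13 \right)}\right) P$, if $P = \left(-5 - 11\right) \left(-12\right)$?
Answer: $131712$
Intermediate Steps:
$P = 192$ ($P = \left(-16\right) \left(-12\right) = 192$)
$\left(673 + m{\left(6,13 \right)}\right) P = \left(673 + 13\right) 192 = 686 \cdot 192 = 131712$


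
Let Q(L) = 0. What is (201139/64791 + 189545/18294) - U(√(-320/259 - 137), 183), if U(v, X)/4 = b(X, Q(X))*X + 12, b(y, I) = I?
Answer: -13644435877/395095518 ≈ -34.535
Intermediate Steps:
U(v, X) = 48 (U(v, X) = 4*(0*X + 12) = 4*(0 + 12) = 4*12 = 48)
(201139/64791 + 189545/18294) - U(√(-320/259 - 137), 183) = (201139/64791 + 189545/18294) - 1*48 = (201139*(1/64791) + 189545*(1/18294)) - 48 = (201139/64791 + 189545/18294) - 48 = 5320148987/395095518 - 48 = -13644435877/395095518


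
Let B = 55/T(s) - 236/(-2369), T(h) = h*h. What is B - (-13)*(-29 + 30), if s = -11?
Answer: 353208/26059 ≈ 13.554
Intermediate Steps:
T(h) = h²
B = 14441/26059 (B = 55/((-11)²) - 236/(-2369) = 55/121 - 236*(-1/2369) = 55*(1/121) + 236/2369 = 5/11 + 236/2369 = 14441/26059 ≈ 0.55417)
B - (-13)*(-29 + 30) = 14441/26059 - (-13)*(-29 + 30) = 14441/26059 - (-13) = 14441/26059 - 1*(-13) = 14441/26059 + 13 = 353208/26059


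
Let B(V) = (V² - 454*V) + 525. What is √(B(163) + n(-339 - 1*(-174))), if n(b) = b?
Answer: I*√47073 ≈ 216.96*I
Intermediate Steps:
B(V) = 525 + V² - 454*V
√(B(163) + n(-339 - 1*(-174))) = √((525 + 163² - 454*163) + (-339 - 1*(-174))) = √((525 + 26569 - 74002) + (-339 + 174)) = √(-46908 - 165) = √(-47073) = I*√47073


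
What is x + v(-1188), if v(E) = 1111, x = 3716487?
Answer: 3717598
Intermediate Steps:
x + v(-1188) = 3716487 + 1111 = 3717598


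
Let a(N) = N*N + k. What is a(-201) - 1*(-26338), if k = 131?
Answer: 66870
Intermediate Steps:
a(N) = 131 + N² (a(N) = N*N + 131 = N² + 131 = 131 + N²)
a(-201) - 1*(-26338) = (131 + (-201)²) - 1*(-26338) = (131 + 40401) + 26338 = 40532 + 26338 = 66870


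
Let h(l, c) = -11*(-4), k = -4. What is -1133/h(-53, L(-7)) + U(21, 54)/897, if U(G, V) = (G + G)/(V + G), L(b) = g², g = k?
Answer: -2309719/89700 ≈ -25.749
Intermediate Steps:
g = -4
L(b) = 16 (L(b) = (-4)² = 16)
U(G, V) = 2*G/(G + V) (U(G, V) = (2*G)/(G + V) = 2*G/(G + V))
h(l, c) = 44
-1133/h(-53, L(-7)) + U(21, 54)/897 = -1133/44 + (2*21/(21 + 54))/897 = -1133*1/44 + (2*21/75)*(1/897) = -103/4 + (2*21*(1/75))*(1/897) = -103/4 + (14/25)*(1/897) = -103/4 + 14/22425 = -2309719/89700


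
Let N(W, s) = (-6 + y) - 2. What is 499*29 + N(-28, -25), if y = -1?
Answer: 14462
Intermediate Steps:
N(W, s) = -9 (N(W, s) = (-6 - 1) - 2 = -7 - 2 = -9)
499*29 + N(-28, -25) = 499*29 - 9 = 14471 - 9 = 14462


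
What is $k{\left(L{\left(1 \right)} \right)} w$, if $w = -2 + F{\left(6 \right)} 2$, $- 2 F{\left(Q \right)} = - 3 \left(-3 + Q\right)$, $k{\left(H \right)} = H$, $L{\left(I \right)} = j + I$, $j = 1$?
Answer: $14$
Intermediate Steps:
$L{\left(I \right)} = 1 + I$
$F{\left(Q \right)} = - \frac{9}{2} + \frac{3 Q}{2}$ ($F{\left(Q \right)} = - \frac{\left(-3\right) \left(-3 + Q\right)}{2} = - \frac{9 - 3 Q}{2} = - \frac{9}{2} + \frac{3 Q}{2}$)
$w = 7$ ($w = -2 + \left(- \frac{9}{2} + \frac{3}{2} \cdot 6\right) 2 = -2 + \left(- \frac{9}{2} + 9\right) 2 = -2 + \frac{9}{2} \cdot 2 = -2 + 9 = 7$)
$k{\left(L{\left(1 \right)} \right)} w = \left(1 + 1\right) 7 = 2 \cdot 7 = 14$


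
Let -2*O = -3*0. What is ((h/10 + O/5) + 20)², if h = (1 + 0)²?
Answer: 40401/100 ≈ 404.01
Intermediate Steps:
h = 1 (h = 1² = 1)
O = 0 (O = -(-3)*0/2 = -½*0 = 0)
((h/10 + O/5) + 20)² = ((1/10 + 0/5) + 20)² = ((1*(⅒) + 0*(⅕)) + 20)² = ((⅒ + 0) + 20)² = (⅒ + 20)² = (201/10)² = 40401/100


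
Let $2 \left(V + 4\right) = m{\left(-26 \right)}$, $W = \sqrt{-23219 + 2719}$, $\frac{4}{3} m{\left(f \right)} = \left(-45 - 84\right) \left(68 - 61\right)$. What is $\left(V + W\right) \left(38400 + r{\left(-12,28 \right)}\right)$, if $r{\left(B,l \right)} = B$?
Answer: $- \frac{26305377}{2} + 383880 i \sqrt{205} \approx -1.3153 \cdot 10^{7} + 5.4963 \cdot 10^{6} i$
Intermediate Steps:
$m{\left(f \right)} = - \frac{2709}{4}$ ($m{\left(f \right)} = \frac{3 \left(-45 - 84\right) \left(68 - 61\right)}{4} = \frac{3 \left(\left(-129\right) 7\right)}{4} = \frac{3}{4} \left(-903\right) = - \frac{2709}{4}$)
$W = 10 i \sqrt{205}$ ($W = \sqrt{-20500} = 10 i \sqrt{205} \approx 143.18 i$)
$V = - \frac{2741}{8}$ ($V = -4 + \frac{1}{2} \left(- \frac{2709}{4}\right) = -4 - \frac{2709}{8} = - \frac{2741}{8} \approx -342.63$)
$\left(V + W\right) \left(38400 + r{\left(-12,28 \right)}\right) = \left(- \frac{2741}{8} + 10 i \sqrt{205}\right) \left(38400 - 12\right) = \left(- \frac{2741}{8} + 10 i \sqrt{205}\right) 38388 = - \frac{26305377}{2} + 383880 i \sqrt{205}$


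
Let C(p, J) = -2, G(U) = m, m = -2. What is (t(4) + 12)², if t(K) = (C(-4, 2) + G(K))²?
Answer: 784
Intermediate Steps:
G(U) = -2
t(K) = 16 (t(K) = (-2 - 2)² = (-4)² = 16)
(t(4) + 12)² = (16 + 12)² = 28² = 784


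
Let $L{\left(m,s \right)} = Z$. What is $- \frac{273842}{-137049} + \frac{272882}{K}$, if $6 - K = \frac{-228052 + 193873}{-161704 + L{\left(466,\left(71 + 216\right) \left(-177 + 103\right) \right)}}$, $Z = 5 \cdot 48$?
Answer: $\frac{2012906580473854}{42695560215} \approx 47146.0$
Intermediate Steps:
$Z = 240$
$L{\left(m,s \right)} = 240$
$K = \frac{934605}{161464}$ ($K = 6 - \frac{-228052 + 193873}{-161704 + 240} = 6 - - \frac{34179}{-161464} = 6 - \left(-34179\right) \left(- \frac{1}{161464}\right) = 6 - \frac{34179}{161464} = \frac{934605}{161464} \approx 5.7883$)
$- \frac{273842}{-137049} + \frac{272882}{K} = - \frac{273842}{-137049} + \frac{272882}{\frac{934605}{161464}} = \left(-273842\right) \left(- \frac{1}{137049}\right) + 272882 \cdot \frac{161464}{934605} = \frac{273842}{137049} + \frac{44060619248}{934605} = \frac{2012906580473854}{42695560215}$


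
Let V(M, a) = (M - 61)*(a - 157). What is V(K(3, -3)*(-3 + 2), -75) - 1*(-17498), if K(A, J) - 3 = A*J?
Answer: 30258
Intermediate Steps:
K(A, J) = 3 + A*J
V(M, a) = (-157 + a)*(-61 + M) (V(M, a) = (-61 + M)*(-157 + a) = (-157 + a)*(-61 + M))
V(K(3, -3)*(-3 + 2), -75) - 1*(-17498) = (9577 - 157*(3 + 3*(-3))*(-3 + 2) - 61*(-75) + ((3 + 3*(-3))*(-3 + 2))*(-75)) - 1*(-17498) = (9577 - 157*(3 - 9)*(-1) + 4575 + ((3 - 9)*(-1))*(-75)) + 17498 = (9577 - (-942)*(-1) + 4575 - 6*(-1)*(-75)) + 17498 = (9577 - 157*6 + 4575 + 6*(-75)) + 17498 = (9577 - 942 + 4575 - 450) + 17498 = 12760 + 17498 = 30258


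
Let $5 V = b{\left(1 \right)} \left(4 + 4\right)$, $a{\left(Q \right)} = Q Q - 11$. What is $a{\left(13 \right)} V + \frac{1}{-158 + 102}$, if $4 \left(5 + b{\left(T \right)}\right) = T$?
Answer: $- \frac{336229}{280} \approx -1200.8$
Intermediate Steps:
$a{\left(Q \right)} = -11 + Q^{2}$ ($a{\left(Q \right)} = Q^{2} - 11 = -11 + Q^{2}$)
$b{\left(T \right)} = -5 + \frac{T}{4}$
$V = - \frac{38}{5}$ ($V = \frac{\left(-5 + \frac{1}{4} \cdot 1\right) \left(4 + 4\right)}{5} = \frac{\left(-5 + \frac{1}{4}\right) 8}{5} = \frac{\left(- \frac{19}{4}\right) 8}{5} = \frac{1}{5} \left(-38\right) = - \frac{38}{5} \approx -7.6$)
$a{\left(13 \right)} V + \frac{1}{-158 + 102} = \left(-11 + 13^{2}\right) \left(- \frac{38}{5}\right) + \frac{1}{-158 + 102} = \left(-11 + 169\right) \left(- \frac{38}{5}\right) + \frac{1}{-56} = 158 \left(- \frac{38}{5}\right) - \frac{1}{56} = - \frac{6004}{5} - \frac{1}{56} = - \frac{336229}{280}$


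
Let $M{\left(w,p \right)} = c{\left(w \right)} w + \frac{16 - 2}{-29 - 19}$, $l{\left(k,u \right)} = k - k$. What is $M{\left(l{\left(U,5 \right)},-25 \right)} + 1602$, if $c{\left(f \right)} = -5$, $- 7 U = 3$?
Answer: $\frac{38441}{24} \approx 1601.7$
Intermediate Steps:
$U = - \frac{3}{7}$ ($U = \left(- \frac{1}{7}\right) 3 = - \frac{3}{7} \approx -0.42857$)
$l{\left(k,u \right)} = 0$
$M{\left(w,p \right)} = - \frac{7}{24} - 5 w$ ($M{\left(w,p \right)} = - 5 w + \frac{16 - 2}{-29 - 19} = - 5 w + \frac{14}{-48} = - 5 w + 14 \left(- \frac{1}{48}\right) = - 5 w - \frac{7}{24} = - \frac{7}{24} - 5 w$)
$M{\left(l{\left(U,5 \right)},-25 \right)} + 1602 = \left(- \frac{7}{24} - 0\right) + 1602 = \left(- \frac{7}{24} + 0\right) + 1602 = - \frac{7}{24} + 1602 = \frac{38441}{24}$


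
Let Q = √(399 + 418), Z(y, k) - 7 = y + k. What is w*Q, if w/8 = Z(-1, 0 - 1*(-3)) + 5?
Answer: 112*√817 ≈ 3201.3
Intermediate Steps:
Z(y, k) = 7 + k + y (Z(y, k) = 7 + (y + k) = 7 + (k + y) = 7 + k + y)
Q = √817 ≈ 28.583
w = 112 (w = 8*((7 + (0 - 1*(-3)) - 1) + 5) = 8*((7 + (0 + 3) - 1) + 5) = 8*((7 + 3 - 1) + 5) = 8*(9 + 5) = 8*14 = 112)
w*Q = 112*√817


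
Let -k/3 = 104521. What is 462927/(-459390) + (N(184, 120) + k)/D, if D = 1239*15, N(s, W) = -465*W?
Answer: -3961892597/189728070 ≈ -20.882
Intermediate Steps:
D = 18585
k = -313563 (k = -3*104521 = -313563)
462927/(-459390) + (N(184, 120) + k)/D = 462927/(-459390) + (-465*120 - 313563)/18585 = 462927*(-1/459390) + (-55800 - 313563)*(1/18585) = -154309/153130 - 369363*1/18585 = -154309/153130 - 123121/6195 = -3961892597/189728070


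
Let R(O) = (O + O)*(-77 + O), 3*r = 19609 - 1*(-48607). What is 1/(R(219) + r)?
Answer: 3/254804 ≈ 1.1774e-5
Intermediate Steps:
r = 68216/3 (r = (19609 - 1*(-48607))/3 = (19609 + 48607)/3 = (⅓)*68216 = 68216/3 ≈ 22739.)
R(O) = 2*O*(-77 + O) (R(O) = (2*O)*(-77 + O) = 2*O*(-77 + O))
1/(R(219) + r) = 1/(2*219*(-77 + 219) + 68216/3) = 1/(2*219*142 + 68216/3) = 1/(62196 + 68216/3) = 1/(254804/3) = 3/254804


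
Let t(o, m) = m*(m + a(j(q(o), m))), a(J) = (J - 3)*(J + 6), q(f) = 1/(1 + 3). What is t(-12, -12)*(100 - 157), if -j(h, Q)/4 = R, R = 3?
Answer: 53352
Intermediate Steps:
q(f) = ¼ (q(f) = 1/4 = ¼)
j(h, Q) = -12 (j(h, Q) = -4*3 = -12)
a(J) = (-3 + J)*(6 + J)
t(o, m) = m*(90 + m) (t(o, m) = m*(m + (-18 + (-12)² + 3*(-12))) = m*(m + (-18 + 144 - 36)) = m*(m + 90) = m*(90 + m))
t(-12, -12)*(100 - 157) = (-12*(90 - 12))*(100 - 157) = -12*78*(-57) = -936*(-57) = 53352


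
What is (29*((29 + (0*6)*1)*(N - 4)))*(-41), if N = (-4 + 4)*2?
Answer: 137924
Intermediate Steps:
N = 0 (N = 0*2 = 0)
(29*((29 + (0*6)*1)*(N - 4)))*(-41) = (29*((29 + (0*6)*1)*(0 - 4)))*(-41) = (29*((29 + 0*1)*(-4)))*(-41) = (29*((29 + 0)*(-4)))*(-41) = (29*(29*(-4)))*(-41) = (29*(-116))*(-41) = -3364*(-41) = 137924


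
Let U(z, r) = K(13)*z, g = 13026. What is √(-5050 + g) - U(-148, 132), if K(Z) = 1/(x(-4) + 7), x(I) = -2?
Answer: 148/5 + 2*√1994 ≈ 118.91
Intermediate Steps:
K(Z) = ⅕ (K(Z) = 1/(-2 + 7) = 1/5 = ⅕)
U(z, r) = z/5
√(-5050 + g) - U(-148, 132) = √(-5050 + 13026) - (-148)/5 = √7976 - 1*(-148/5) = 2*√1994 + 148/5 = 148/5 + 2*√1994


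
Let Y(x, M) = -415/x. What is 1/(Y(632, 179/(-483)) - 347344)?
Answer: -632/219521823 ≈ -2.8790e-6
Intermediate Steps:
1/(Y(632, 179/(-483)) - 347344) = 1/(-415/632 - 347344) = 1/(-219521823/632) = -632/219521823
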